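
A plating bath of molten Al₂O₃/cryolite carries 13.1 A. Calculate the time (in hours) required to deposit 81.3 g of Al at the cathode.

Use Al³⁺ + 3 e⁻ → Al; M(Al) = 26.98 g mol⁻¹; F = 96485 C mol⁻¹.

18.5 h

n(Al) = m/M = 81.3 / 26.98 = 3.013 mol.
Each Al atom requires 3 electrons, so n(e⁻) = 3 × 3.013 = 9.040 mol.
Q = n(e⁻)·F = 9.040 × 96485 = 872200 C.
t = Q/I = 872200 / 13.10 A = 66580 s = 18.5 h.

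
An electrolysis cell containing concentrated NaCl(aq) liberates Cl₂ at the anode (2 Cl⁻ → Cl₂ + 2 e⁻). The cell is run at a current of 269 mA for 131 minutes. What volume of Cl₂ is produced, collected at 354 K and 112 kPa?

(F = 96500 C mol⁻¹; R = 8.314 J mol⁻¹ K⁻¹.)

Q = I·t = 0.2690 A × 7860.0 s = 2114 C.
n(e⁻) = Q/F = 2114 / 96500 = 0.02191 mol.
2 electrons are transferred per Cl₂ molecule, so n(Cl₂) = 0.02191 / 2 = 0.01096 mol.
V = nRT/P = (0.01096 × 8.314 × 354) / (112 × 10³ Pa) = 2.88 × 10⁻⁴ m³ = 0.288 L.

0.288 L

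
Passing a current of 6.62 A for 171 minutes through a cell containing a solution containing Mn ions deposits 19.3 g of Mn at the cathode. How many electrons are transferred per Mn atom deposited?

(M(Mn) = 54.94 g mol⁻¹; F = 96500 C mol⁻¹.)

2

Q = I·t = 6.620 A × 10260 s = 67920 C, so n(e⁻) = 67920/96500 = 0.7038 mol.
n(Mn) deposited = 19.3 / 54.94 = 0.3513 mol.
Electrons per atom = n(e⁻)/n(Mn) = 0.7038 / 0.3513 = 2.00 ≈ 2, so the ion is Mn²⁺.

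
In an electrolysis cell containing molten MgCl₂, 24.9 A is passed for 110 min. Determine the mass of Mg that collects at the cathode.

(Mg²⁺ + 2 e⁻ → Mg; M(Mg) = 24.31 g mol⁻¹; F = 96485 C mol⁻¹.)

Q = I·t = 24.90 A × 6600.0 s = 164300 C.
n(e⁻) = Q/F = 164300 / 96485 = 1.703 mol.
Mg²⁺ + 2 e⁻ → Mg, so n(Mg) = n(e⁻)/2 = 0.8516 mol.
m = n·M = 0.8516 × 24.31 = 20.7 g.

20.7 g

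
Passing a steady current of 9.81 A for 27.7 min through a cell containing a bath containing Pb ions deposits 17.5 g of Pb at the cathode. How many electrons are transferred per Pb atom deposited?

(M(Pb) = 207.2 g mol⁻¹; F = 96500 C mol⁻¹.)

Q = I·t = 9.810 A × 1662.0 s = 16300 C, so n(e⁻) = 16300/96500 = 0.1690 mol.
n(Pb) deposited = 17.5 / 207.2 = 0.08446 mol.
Electrons per atom = n(e⁻)/n(Pb) = 0.1690 / 0.08446 = 2.00 ≈ 2, so the ion is Pb²⁺.

2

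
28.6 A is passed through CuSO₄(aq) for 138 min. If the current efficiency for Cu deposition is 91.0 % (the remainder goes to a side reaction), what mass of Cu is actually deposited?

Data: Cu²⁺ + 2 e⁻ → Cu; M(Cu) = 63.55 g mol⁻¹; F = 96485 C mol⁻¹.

71.0 g

Q = I·t = 28.60 × 8280.0 = 236800 C.
n(e⁻) = 236800/96485 = 2.454 mol; theoretically n(Cu) = 2.454/2 = 1.227 mol, m_theo = 77.99 g.
At 91.0 % efficiency, m_actual = 0.910 × 77.99 = 71.0 g.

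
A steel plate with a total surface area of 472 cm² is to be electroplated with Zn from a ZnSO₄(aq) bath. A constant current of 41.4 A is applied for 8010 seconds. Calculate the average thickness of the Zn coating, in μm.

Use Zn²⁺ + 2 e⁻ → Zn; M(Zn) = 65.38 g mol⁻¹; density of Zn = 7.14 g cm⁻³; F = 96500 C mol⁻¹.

Q = I·t = 41.40 × 8010.0 = 331600 C; n(e⁻) = 3.436 mol.
n(Zn) = n(e⁻)/2 = 1.718 mol, so m = 1.718 × 65.38 = 112.3 g.
Volume = m/ρ = 112.3 / 7.14 = 15.73 cm³.
Thickness = V/A = 15.73 / 472 = 0.0333 cm = 333 μm.

333 μm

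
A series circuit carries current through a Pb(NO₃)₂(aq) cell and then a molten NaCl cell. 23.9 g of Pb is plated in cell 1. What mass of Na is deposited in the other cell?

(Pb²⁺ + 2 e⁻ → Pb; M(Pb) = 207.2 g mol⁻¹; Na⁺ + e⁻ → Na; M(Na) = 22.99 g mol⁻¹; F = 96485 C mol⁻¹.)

n(Pb) = 23.9 / 207.2 = 0.1153 mol.
Since Pb²⁺ + 2 e⁻ → Pb, n(e⁻) passed = 2 × 0.1153 = 0.2307 mol.
Cells in series carry the same charge, so the same 0.2307 mol of electrons passes through cell 2.
Na⁺ + e⁻ → Na, so n(Na) = 0.2307 / 1 = 0.2307 mol.
m(Na) = 0.2307 × 22.99 = 5.30 g.

5.30 g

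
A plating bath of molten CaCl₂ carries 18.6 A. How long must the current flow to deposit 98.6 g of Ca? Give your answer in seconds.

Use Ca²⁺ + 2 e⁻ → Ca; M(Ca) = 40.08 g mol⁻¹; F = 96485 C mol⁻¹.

n(Ca) = m/M = 98.6 / 40.08 = 2.460 mol.
Each Ca atom requires 2 electrons, so n(e⁻) = 2 × 2.460 = 4.920 mol.
Q = n(e⁻)·F = 4.920 × 96485 = 474700 C.
t = Q/I = 474700 / 18.60 A = 25520 s.

25500 s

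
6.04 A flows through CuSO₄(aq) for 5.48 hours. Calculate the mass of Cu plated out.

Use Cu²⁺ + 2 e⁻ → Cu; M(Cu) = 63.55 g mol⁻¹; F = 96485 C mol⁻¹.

Q = I·t = 6.040 A × 19728 s = 119200 C.
n(e⁻) = Q/F = 119200 / 96485 = 1.235 mol.
Cu²⁺ + 2 e⁻ → Cu, so n(Cu) = n(e⁻)/2 = 0.6175 mol.
m = n·M = 0.6175 × 63.55 = 39.2 g.

39.2 g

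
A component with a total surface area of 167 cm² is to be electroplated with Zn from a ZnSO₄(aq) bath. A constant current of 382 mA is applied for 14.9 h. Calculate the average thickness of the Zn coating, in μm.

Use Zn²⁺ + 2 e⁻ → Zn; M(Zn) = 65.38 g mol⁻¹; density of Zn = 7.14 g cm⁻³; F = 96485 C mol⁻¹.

58.2 μm

Q = I·t = 0.3820 × 53640 = 20490 C; n(e⁻) = 0.2124 mol.
n(Zn) = n(e⁻)/2 = 0.1062 mol, so m = 0.1062 × 65.38 = 6.942 g.
Volume = m/ρ = 6.942 / 7.14 = 0.9723 cm³.
Thickness = V/A = 0.9723 / 167 = 0.00582 cm = 58.2 μm.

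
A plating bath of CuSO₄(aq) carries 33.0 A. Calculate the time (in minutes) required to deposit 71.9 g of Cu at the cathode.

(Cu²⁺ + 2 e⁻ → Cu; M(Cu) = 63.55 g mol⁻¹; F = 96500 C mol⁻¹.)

n(Cu) = m/M = 71.9 / 63.55 = 1.131 mol.
Each Cu atom requires 2 electrons, so n(e⁻) = 2 × 1.131 = 2.263 mol.
Q = n(e⁻)·F = 2.263 × 96500 = 218400 C.
t = Q/I = 218400 / 33.00 A = 6617 s = 110 min.

110 min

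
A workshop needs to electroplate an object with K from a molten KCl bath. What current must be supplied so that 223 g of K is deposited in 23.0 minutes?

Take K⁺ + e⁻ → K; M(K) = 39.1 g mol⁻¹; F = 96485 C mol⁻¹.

399 A

n(K) = 223 / 39.1 = 5.703 mol.
n(e⁻) = 1 × 5.703 = 5.703 mol.
Q = n(e⁻)·F = 5.703 × 96485 = 550300 C.
I = Q/t = 550300 / 1380.0 s = 399 A.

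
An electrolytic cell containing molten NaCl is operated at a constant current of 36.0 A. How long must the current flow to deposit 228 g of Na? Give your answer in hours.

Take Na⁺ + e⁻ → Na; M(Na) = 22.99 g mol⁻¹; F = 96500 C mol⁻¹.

n(Na) = m/M = 228 / 22.99 = 9.917 mol.
Each Na atom requires 1 electron, so n(e⁻) = 1 × 9.917 = 9.917 mol.
Q = n(e⁻)·F = 9.917 × 96500 = 957000 C.
t = Q/I = 957000 / 36.00 A = 26580 s = 7.38 h.

7.38 h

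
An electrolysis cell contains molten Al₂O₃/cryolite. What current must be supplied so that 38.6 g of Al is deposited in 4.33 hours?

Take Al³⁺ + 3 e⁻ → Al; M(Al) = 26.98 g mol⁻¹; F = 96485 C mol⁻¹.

26.6 A

n(Al) = 38.6 / 26.98 = 1.431 mol.
n(e⁻) = 3 × 1.431 = 4.292 mol.
Q = n(e⁻)·F = 4.292 × 96485 = 414100 C.
I = Q/t = 414100 / 15588 s = 26.6 A.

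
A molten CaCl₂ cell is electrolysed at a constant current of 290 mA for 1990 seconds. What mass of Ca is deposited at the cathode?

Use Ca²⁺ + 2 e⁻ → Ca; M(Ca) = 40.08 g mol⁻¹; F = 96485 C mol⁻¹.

Q = I·t = 0.2900 A × 1990.0 s = 577.1 C.
n(e⁻) = Q/F = 577.1 / 96485 = 0.005981 mol.
Ca²⁺ + 2 e⁻ → Ca, so n(Ca) = n(e⁻)/2 = 0.002991 mol.
m = n·M = 0.002991 × 40.08 = 0.120 g.

0.120 g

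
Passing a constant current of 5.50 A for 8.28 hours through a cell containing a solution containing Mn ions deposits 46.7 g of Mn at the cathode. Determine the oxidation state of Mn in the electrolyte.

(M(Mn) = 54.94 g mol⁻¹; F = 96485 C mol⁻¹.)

+2

Q = I·t = 5.500 A × 29808 s = 163900 C, so n(e⁻) = 163900/96485 = 1.699 mol.
n(Mn) deposited = 46.7 / 54.94 = 0.8500 mol.
Electrons per atom = n(e⁻)/n(Mn) = 1.699 / 0.8500 = 2.00 ≈ 2, so the ion is Mn²⁺.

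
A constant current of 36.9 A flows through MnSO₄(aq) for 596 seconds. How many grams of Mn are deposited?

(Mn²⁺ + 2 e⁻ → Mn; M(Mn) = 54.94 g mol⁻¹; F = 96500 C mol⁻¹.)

Q = I·t = 36.90 A × 596.00 s = 21990 C.
n(e⁻) = Q/F = 21990 / 96500 = 0.2279 mol.
Mn²⁺ + 2 e⁻ → Mn, so n(Mn) = n(e⁻)/2 = 0.1140 mol.
m = n·M = 0.1140 × 54.94 = 6.26 g.

6.26 g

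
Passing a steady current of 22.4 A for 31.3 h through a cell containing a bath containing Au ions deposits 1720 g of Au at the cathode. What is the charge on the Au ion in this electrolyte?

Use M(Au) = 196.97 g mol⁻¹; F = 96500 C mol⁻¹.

Q = I·t = 22.40 A × 112680 s = 2524000 C, so n(e⁻) = 2524000/96500 = 26.16 mol.
n(Au) deposited = 1720 / 196.97 = 8.732 mol.
Electrons per atom = n(e⁻)/n(Au) = 26.16 / 8.732 = 3.00 ≈ 3, so the ion is Au³⁺.

+3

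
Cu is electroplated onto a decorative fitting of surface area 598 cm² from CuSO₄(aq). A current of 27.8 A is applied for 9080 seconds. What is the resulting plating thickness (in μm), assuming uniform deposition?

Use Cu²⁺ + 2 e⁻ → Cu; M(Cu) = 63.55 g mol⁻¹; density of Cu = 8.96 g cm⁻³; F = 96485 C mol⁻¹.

155 μm

Q = I·t = 27.80 × 9080.0 = 252400 C; n(e⁻) = 2.616 mol.
n(Cu) = n(e⁻)/2 = 1.308 mol, so m = 1.308 × 63.55 = 83.13 g.
Volume = m/ρ = 83.13 / 8.96 = 9.278 cm³.
Thickness = V/A = 9.278 / 598 = 0.0155 cm = 155 μm.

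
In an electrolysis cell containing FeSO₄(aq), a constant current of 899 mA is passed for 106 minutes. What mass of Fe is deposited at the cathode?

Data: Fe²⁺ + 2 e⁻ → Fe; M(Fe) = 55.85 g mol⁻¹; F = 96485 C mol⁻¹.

Q = I·t = 0.8990 A × 6360.0 s = 5718 C.
n(e⁻) = Q/F = 5718 / 96485 = 0.05926 mol.
Fe²⁺ + 2 e⁻ → Fe, so n(Fe) = n(e⁻)/2 = 0.02963 mol.
m = n·M = 0.02963 × 55.85 = 1.65 g.

1.65 g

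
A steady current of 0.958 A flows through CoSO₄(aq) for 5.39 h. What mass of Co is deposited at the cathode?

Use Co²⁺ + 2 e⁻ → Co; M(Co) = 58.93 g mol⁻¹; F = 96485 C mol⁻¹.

5.68 g

Q = I·t = 0.9580 A × 19404 s = 18590 C.
n(e⁻) = Q/F = 18590 / 96485 = 0.1927 mol.
Co²⁺ + 2 e⁻ → Co, so n(Co) = n(e⁻)/2 = 0.09633 mol.
m = n·M = 0.09633 × 58.93 = 5.68 g.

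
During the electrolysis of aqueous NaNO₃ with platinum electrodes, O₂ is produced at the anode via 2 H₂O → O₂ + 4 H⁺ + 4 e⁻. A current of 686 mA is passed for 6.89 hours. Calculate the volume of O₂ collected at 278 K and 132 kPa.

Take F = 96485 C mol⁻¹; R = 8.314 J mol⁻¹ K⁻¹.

0.772 L

Q = I·t = 0.6860 A × 24804 s = 17020 C.
n(e⁻) = Q/F = 17020 / 96485 = 0.1764 mol.
4 electrons are transferred per O₂ molecule, so n(O₂) = 0.1764 / 4 = 0.04409 mol.
V = nRT/P = (0.04409 × 8.314 × 278) / (132 × 10³ Pa) = 7.72 × 10⁻⁴ m³ = 0.772 L.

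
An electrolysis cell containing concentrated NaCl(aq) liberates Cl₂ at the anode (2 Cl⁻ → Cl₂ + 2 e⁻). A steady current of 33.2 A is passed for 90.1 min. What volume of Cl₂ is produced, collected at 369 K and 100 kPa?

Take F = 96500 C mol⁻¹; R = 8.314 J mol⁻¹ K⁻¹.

Q = I·t = 33.20 A × 5406.0 s = 179500 C.
n(e⁻) = Q/F = 179500 / 96500 = 1.860 mol.
2 electrons are transferred per Cl₂ molecule, so n(Cl₂) = 1.860 / 2 = 0.9299 mol.
V = nRT/P = (0.9299 × 8.314 × 369) / (100 × 10³ Pa) = 0.0285 m³ = 28.5 L.

28.5 L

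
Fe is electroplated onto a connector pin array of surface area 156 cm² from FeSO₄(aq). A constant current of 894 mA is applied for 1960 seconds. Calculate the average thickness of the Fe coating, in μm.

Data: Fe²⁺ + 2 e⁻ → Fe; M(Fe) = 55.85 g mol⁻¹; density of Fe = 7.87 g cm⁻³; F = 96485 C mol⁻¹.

Q = I·t = 0.8940 × 1960.0 = 1752 C; n(e⁻) = 0.01816 mol.
n(Fe) = n(e⁻)/2 = 0.009080 mol, so m = 0.009080 × 55.85 = 0.5071 g.
Volume = m/ρ = 0.5071 / 7.87 = 0.06444 cm³.
Thickness = V/A = 0.06444 / 156 = 4.13 × 10⁻⁴ cm = 4.13 μm.

4.13 μm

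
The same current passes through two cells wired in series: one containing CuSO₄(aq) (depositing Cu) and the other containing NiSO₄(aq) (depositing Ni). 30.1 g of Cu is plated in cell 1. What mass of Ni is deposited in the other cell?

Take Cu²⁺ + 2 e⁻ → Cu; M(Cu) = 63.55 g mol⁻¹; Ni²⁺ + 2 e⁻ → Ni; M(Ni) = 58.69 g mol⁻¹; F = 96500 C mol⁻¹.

n(Cu) = 30.1 / 63.55 = 0.4736 mol.
Since Cu²⁺ + 2 e⁻ → Cu, n(e⁻) passed = 2 × 0.4736 = 0.9473 mol.
Cells in series carry the same charge, so the same 0.9473 mol of electrons passes through cell 2.
Ni²⁺ + 2 e⁻ → Ni, so n(Ni) = 0.9473 / 2 = 0.4736 mol.
m(Ni) = 0.4736 × 58.69 = 27.8 g.

27.8 g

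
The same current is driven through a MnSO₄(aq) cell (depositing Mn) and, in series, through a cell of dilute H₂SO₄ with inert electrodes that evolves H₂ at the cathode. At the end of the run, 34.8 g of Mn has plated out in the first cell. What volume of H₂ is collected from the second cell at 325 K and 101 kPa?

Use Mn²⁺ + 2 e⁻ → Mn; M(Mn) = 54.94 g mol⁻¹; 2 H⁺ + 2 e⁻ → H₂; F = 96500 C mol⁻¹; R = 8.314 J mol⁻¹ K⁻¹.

n(Mn) = 34.8 / 54.94 = 0.6334 mol, so n(e⁻) = 2 × 0.6334 = 1.267 mol.
The cells are in series, so the same 1.267 mol of electrons passes through the second cell.
2 H⁺ + 2 e⁻ → H₂ — 2 mol e⁻ per mol H₂, so n(H₂) = 1.267/2 = 0.6334 mol.
V = nRT/P = (0.6334 × 8.314 × 325) / (101 × 10³) = 0.0169 m³ = 16.9 L.

16.9 L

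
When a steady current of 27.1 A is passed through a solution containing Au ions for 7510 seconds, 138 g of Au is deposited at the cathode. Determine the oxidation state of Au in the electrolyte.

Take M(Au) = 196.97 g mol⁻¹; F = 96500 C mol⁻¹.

+3

Q = I·t = 27.10 A × 7510.0 s = 203500 C, so n(e⁻) = 203500/96500 = 2.109 mol.
n(Au) deposited = 138 / 196.97 = 0.7006 mol.
Electrons per atom = n(e⁻)/n(Au) = 2.109 / 0.7006 = 3.01 ≈ 3, so the ion is Au³⁺.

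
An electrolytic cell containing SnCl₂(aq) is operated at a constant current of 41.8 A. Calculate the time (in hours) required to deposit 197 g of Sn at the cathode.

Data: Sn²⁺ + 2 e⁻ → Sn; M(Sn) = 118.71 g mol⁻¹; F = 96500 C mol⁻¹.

n(Sn) = m/M = 197 / 118.71 = 1.660 mol.
Each Sn atom requires 2 electrons, so n(e⁻) = 2 × 1.660 = 3.319 mol.
Q = n(e⁻)·F = 3.319 × 96500 = 320300 C.
t = Q/I = 320300 / 41.80 A = 7662 s = 2.13 h.

2.13 h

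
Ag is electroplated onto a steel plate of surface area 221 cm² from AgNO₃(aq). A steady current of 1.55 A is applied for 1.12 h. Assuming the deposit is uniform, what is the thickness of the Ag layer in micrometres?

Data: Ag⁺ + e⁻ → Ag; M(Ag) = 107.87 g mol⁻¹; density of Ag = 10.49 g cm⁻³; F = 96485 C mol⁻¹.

Q = I·t = 1.550 × 4032.0 = 6250 C; n(e⁻) = 0.06477 mol.
n(Ag) = n(e⁻)/1 = 0.06477 mol, so m = 0.06477 × 107.87 = 6.987 g.
Volume = m/ρ = 6.987 / 10.49 = 0.6661 cm³.
Thickness = V/A = 0.6661 / 221 = 0.00301 cm = 30.1 μm.

30.1 μm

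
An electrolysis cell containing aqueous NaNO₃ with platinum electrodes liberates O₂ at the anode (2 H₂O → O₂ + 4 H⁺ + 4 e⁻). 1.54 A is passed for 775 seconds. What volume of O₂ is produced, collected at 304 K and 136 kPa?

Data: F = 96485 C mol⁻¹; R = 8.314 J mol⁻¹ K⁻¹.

0.0575 L

Q = I·t = 1.540 A × 775.00 s = 1194 C.
n(e⁻) = Q/F = 1194 / 96485 = 0.01237 mol.
4 electrons are transferred per O₂ molecule, so n(O₂) = 0.01237 / 4 = 0.003092 mol.
V = nRT/P = (0.003092 × 8.314 × 304) / (136 × 10³ Pa) = 5.75 × 10⁻⁵ m³ = 0.0575 L.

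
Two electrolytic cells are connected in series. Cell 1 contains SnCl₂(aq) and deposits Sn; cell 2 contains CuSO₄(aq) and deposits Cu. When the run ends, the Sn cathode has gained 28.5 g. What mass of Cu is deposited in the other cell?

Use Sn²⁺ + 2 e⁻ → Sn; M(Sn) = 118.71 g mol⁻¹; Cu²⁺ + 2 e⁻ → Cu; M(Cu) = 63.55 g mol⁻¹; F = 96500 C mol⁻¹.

15.3 g

n(Sn) = 28.5 / 118.71 = 0.2401 mol.
Since Sn²⁺ + 2 e⁻ → Sn, n(e⁻) passed = 2 × 0.2401 = 0.4802 mol.
Cells in series carry the same charge, so the same 0.4802 mol of electrons passes through cell 2.
Cu²⁺ + 2 e⁻ → Cu, so n(Cu) = 0.4802 / 2 = 0.2401 mol.
m(Cu) = 0.2401 × 63.55 = 15.3 g.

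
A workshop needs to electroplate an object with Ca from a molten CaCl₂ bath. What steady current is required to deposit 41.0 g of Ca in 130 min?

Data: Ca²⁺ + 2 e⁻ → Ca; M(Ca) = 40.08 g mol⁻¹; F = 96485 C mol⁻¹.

n(Ca) = 41.0 / 40.08 = 1.023 mol.
n(e⁻) = 2 × 1.023 = 2.046 mol.
Q = n(e⁻)·F = 2.046 × 96485 = 197400 C.
I = Q/t = 197400 / 7800.0 s = 25.3 A.

25.3 A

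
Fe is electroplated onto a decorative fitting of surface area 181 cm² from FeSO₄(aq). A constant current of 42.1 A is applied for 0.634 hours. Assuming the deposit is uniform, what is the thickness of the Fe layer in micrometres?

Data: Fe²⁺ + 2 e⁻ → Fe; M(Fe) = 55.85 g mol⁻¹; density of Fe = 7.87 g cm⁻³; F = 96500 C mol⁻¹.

195 μm

Q = I·t = 42.10 × 2282.4 = 96090 C; n(e⁻) = 0.9957 mol.
n(Fe) = n(e⁻)/2 = 0.4979 mol, so m = 0.4979 × 55.85 = 27.81 g.
Volume = m/ρ = 27.81 / 7.87 = 3.533 cm³.
Thickness = V/A = 3.533 / 181 = 0.0195 cm = 195 μm.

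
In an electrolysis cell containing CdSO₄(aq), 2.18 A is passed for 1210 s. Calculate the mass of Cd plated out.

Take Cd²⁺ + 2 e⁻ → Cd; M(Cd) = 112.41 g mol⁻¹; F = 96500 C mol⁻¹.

Q = I·t = 2.180 A × 1210.0 s = 2638 C.
n(e⁻) = Q/F = 2638 / 96500 = 0.02733 mol.
Cd²⁺ + 2 e⁻ → Cd, so n(Cd) = n(e⁻)/2 = 0.01367 mol.
m = n·M = 0.01367 × 112.41 = 1.54 g.

1.54 g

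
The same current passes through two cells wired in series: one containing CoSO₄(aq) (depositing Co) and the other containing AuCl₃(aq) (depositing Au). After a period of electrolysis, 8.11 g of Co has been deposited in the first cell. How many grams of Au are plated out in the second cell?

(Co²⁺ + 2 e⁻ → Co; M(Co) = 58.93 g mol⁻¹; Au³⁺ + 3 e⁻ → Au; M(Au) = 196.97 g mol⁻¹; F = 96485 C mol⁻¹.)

18.1 g

n(Co) = 8.11 / 58.93 = 0.1376 mol.
Since Co²⁺ + 2 e⁻ → Co, n(e⁻) passed = 2 × 0.1376 = 0.2752 mol.
Cells in series carry the same charge, so the same 0.2752 mol of electrons passes through cell 2.
Au³⁺ + 3 e⁻ → Au, so n(Au) = 0.2752 / 3 = 0.09175 mol.
m(Au) = 0.09175 × 196.97 = 18.1 g.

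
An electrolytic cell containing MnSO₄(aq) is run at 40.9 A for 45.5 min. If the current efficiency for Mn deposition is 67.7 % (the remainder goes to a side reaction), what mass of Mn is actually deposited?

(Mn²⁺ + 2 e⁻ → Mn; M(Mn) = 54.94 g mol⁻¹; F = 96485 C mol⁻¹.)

Q = I·t = 40.90 × 2730.0 = 111700 C.
n(e⁻) = 111700/96485 = 1.157 mol; theoretically n(Mn) = 1.157/2 = 0.5786 mol, m_theo = 31.79 g.
At 67.7 % efficiency, m_actual = 0.677 × 31.79 = 21.5 g.

21.5 g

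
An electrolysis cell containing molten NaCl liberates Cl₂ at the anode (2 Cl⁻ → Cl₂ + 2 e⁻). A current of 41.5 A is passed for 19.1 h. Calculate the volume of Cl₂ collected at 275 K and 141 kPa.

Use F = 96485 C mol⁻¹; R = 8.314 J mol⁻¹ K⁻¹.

240 L

Q = I·t = 41.50 A × 68760 s = 2854000 C.
n(e⁻) = Q/F = 2854000 / 96485 = 29.57 mol.
2 electrons are transferred per Cl₂ molecule, so n(Cl₂) = 29.57 / 2 = 14.79 mol.
V = nRT/P = (14.79 × 8.314 × 275) / (141 × 10³ Pa) = 0.240 m³ = 240 L.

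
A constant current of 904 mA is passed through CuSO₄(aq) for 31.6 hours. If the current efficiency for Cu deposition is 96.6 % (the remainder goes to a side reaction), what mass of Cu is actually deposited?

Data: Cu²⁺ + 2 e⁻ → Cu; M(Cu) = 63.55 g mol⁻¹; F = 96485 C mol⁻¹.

Q = I·t = 0.9040 × 113760 = 102800 C.
n(e⁻) = 102800/96485 = 1.066 mol; theoretically n(Cu) = 1.066/2 = 0.5329 mol, m_theo = 33.87 g.
At 96.6 % efficiency, m_actual = 0.966 × 33.87 = 32.7 g.

32.7 g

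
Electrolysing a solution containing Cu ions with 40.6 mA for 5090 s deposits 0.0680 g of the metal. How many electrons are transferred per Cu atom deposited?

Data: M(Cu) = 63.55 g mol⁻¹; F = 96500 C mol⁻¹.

Q = I·t = 0.04060 A × 5090.0 s = 206.7 C, so n(e⁻) = 206.7/96500 = 0.002141 mol.
n(Cu) deposited = 0.0680 / 63.55 = 0.001070 mol.
Electrons per atom = n(e⁻)/n(Cu) = 0.002141 / 0.001070 = 2.00 ≈ 2, so the ion is Cu²⁺.

2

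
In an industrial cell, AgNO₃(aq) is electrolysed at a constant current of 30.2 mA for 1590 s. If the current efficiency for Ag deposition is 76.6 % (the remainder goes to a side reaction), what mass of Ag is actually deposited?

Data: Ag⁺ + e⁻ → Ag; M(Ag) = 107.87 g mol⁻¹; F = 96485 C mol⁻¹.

Q = I·t = 0.03020 × 1590.0 = 48.02 C.
n(e⁻) = 48.02/96485 = 0.0004977 mol; theoretically n(Ag) = 0.0004977/1 = 0.0004977 mol, m_theo = 0.05368 g.
At 76.6 % efficiency, m_actual = 0.766 × 0.05368 = 0.0411 g.

0.0411 g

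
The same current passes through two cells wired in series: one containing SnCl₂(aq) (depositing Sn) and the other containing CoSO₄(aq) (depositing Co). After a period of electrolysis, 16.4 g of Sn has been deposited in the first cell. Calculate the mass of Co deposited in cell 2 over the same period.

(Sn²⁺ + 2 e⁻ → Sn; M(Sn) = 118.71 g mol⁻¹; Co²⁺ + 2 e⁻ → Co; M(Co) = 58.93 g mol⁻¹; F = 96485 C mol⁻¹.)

n(Sn) = 16.4 / 118.71 = 0.1382 mol.
Since Sn²⁺ + 2 e⁻ → Sn, n(e⁻) passed = 2 × 0.1382 = 0.2763 mol.
Cells in series carry the same charge, so the same 0.2763 mol of electrons passes through cell 2.
Co²⁺ + 2 e⁻ → Co, so n(Co) = 0.2763 / 2 = 0.1382 mol.
m(Co) = 0.1382 × 58.93 = 8.14 g.

8.14 g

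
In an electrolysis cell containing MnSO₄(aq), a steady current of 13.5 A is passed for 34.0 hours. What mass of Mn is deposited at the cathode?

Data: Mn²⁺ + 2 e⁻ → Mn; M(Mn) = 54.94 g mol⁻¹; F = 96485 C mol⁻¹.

470 g

Q = I·t = 13.50 A × 122400 s = 1652000 C.
n(e⁻) = Q/F = 1652000 / 96485 = 17.13 mol.
Mn²⁺ + 2 e⁻ → Mn, so n(Mn) = n(e⁻)/2 = 8.563 mol.
m = n·M = 8.563 × 54.94 = 470 g.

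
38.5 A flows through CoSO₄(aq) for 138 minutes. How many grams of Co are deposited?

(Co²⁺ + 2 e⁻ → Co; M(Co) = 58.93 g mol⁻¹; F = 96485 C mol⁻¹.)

97.4 g

Q = I·t = 38.50 A × 8280.0 s = 318800 C.
n(e⁻) = Q/F = 318800 / 96485 = 3.304 mol.
Co²⁺ + 2 e⁻ → Co, so n(Co) = n(e⁻)/2 = 1.652 mol.
m = n·M = 1.652 × 58.93 = 97.4 g.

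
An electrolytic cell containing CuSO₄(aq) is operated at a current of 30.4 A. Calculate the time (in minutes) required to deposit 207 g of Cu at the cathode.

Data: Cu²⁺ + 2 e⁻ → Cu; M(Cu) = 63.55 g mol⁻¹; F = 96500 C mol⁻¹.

345 min

n(Cu) = m/M = 207 / 63.55 = 3.257 mol.
Each Cu atom requires 2 electrons, so n(e⁻) = 2 × 3.257 = 6.515 mol.
Q = n(e⁻)·F = 6.515 × 96500 = 628700 C.
t = Q/I = 628700 / 30.40 A = 20680 s = 345 min.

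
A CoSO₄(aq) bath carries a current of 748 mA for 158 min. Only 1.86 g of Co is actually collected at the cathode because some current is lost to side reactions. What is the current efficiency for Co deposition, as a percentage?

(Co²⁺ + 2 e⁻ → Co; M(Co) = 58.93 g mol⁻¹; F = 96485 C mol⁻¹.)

85.9 %

Q = I·t = 0.7480 × 9480.0 = 7091 C; n(e⁻) = 7091/96485 = 0.07349 mol.
Theoretical n(Co) = n(e⁻)/2 = 0.03675 mol, i.e. m_theo = 0.03675 × 58.93 = 2.165 g.
Efficiency = m_actual / m_theo = 1.86 / 2.165 = 85.9 %.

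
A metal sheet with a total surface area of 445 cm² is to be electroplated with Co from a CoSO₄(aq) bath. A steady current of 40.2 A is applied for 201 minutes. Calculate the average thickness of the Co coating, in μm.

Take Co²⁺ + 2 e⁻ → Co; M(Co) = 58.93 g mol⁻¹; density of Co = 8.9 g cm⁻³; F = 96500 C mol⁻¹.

Q = I·t = 40.20 × 12060 = 484800 C; n(e⁻) = 5.024 mol.
n(Co) = n(e⁻)/2 = 2.512 mol, so m = 2.512 × 58.93 = 148.0 g.
Volume = m/ρ = 148.0 / 8.9 = 16.63 cm³.
Thickness = V/A = 16.63 / 445 = 0.0374 cm = 374 μm.

374 μm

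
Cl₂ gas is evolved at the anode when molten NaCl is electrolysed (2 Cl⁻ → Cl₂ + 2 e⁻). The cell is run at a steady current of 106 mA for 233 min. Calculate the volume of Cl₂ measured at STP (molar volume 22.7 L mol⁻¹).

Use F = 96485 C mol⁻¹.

0.174 L

Q = I·t = 0.1060 A × 13980 s = 1482 C.
n(e⁻) = Q/F = 1482 / 96485 = 0.01536 mol.
2 electrons are transferred per Cl₂ molecule, so n(Cl₂) = 0.01536 / 2 = 0.007679 mol.
V = n × V_m = 0.007679 × 22.7 = 0.174 L.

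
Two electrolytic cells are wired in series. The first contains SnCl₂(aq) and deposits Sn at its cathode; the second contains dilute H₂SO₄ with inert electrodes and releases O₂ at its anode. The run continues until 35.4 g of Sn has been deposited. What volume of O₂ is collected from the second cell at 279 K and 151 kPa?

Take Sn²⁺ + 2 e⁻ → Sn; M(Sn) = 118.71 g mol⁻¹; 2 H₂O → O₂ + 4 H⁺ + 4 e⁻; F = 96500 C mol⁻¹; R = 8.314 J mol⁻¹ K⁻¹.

2.29 L

n(Sn) = 35.4 / 118.71 = 0.2982 mol, so n(e⁻) = 2 × 0.2982 = 0.5964 mol.
The cells are in series, so the same 0.5964 mol of electrons passes through the second cell.
2 H₂O → O₂ + 4 H⁺ + 4 e⁻ — 4 mol e⁻ per mol O₂, so n(O₂) = 0.5964/4 = 0.1491 mol.
V = nRT/P = (0.1491 × 8.314 × 279) / (151 × 10³) = 0.00229 m³ = 2.29 L.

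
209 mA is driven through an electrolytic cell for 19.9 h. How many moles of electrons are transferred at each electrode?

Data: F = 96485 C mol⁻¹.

0.155 mol

Q = I·t = 0.2090 A × 71640 s = 14970 C.
n(e⁻) = Q/F = 14970 / 96485 = 0.155 mol.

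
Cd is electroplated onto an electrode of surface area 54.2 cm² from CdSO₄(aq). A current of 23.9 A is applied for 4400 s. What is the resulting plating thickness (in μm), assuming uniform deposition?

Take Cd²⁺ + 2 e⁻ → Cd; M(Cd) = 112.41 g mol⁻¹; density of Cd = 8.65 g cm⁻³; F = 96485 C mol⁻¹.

Q = I·t = 23.90 × 4400.0 = 105200 C; n(e⁻) = 1.090 mol.
n(Cd) = n(e⁻)/2 = 0.5450 mol, so m = 0.5450 × 112.41 = 61.26 g.
Volume = m/ρ = 61.26 / 8.65 = 7.082 cm³.
Thickness = V/A = 7.082 / 54.2 = 0.131 cm = 1310 μm.

1310 μm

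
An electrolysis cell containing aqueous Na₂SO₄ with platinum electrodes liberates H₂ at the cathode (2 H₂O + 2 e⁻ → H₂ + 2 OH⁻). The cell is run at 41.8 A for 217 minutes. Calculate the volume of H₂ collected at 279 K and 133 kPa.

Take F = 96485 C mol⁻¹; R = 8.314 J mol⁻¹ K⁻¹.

49.2 L

Q = I·t = 41.80 A × 13020 s = 544200 C.
n(e⁻) = Q/F = 544200 / 96485 = 5.641 mol.
2 electrons are transferred per H₂ molecule, so n(H₂) = 5.641 / 2 = 2.820 mol.
V = nRT/P = (2.820 × 8.314 × 279) / (133 × 10³ Pa) = 0.0492 m³ = 49.2 L.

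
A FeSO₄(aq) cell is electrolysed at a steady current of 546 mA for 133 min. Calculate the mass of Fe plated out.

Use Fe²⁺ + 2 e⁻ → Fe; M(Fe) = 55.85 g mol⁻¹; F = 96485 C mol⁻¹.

1.26 g

Q = I·t = 0.5460 A × 7980.0 s = 4357 C.
n(e⁻) = Q/F = 4357 / 96485 = 0.04516 mol.
Fe²⁺ + 2 e⁻ → Fe, so n(Fe) = n(e⁻)/2 = 0.02258 mol.
m = n·M = 0.02258 × 55.85 = 1.26 g.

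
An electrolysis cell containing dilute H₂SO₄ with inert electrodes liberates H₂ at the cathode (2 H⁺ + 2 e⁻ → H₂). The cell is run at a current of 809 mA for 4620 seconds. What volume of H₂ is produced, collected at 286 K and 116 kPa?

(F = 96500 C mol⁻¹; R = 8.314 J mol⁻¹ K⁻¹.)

0.397 L

Q = I·t = 0.8090 A × 4620.0 s = 3738 C.
n(e⁻) = Q/F = 3738 / 96500 = 0.03873 mol.
2 electrons are transferred per H₂ molecule, so n(H₂) = 0.03873 / 2 = 0.01937 mol.
V = nRT/P = (0.01937 × 8.314 × 286) / (116 × 10³ Pa) = 3.97 × 10⁻⁴ m³ = 0.397 L.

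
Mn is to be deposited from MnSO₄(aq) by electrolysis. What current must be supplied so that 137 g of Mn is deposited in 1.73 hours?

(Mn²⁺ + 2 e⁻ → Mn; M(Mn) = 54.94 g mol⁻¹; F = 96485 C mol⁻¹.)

77.3 A

n(Mn) = 137 / 54.94 = 2.494 mol.
n(e⁻) = 2 × 2.494 = 4.987 mol.
Q = n(e⁻)·F = 4.987 × 96485 = 481200 C.
I = Q/t = 481200 / 6228.0 s = 77.3 A.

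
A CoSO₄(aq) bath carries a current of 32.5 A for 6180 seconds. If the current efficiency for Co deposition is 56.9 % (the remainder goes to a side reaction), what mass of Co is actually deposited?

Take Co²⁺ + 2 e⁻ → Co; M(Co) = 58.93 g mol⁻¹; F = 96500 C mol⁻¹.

34.9 g

Q = I·t = 32.50 × 6180.0 = 200800 C.
n(e⁻) = 200800/96500 = 2.081 mol; theoretically n(Co) = 2.081/2 = 1.041 mol, m_theo = 61.33 g.
At 56.9 % efficiency, m_actual = 0.569 × 61.33 = 34.9 g.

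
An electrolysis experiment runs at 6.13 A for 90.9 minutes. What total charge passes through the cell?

Q = I·t = 6.130 A × 5454.0 s = 33400 C.

33400 C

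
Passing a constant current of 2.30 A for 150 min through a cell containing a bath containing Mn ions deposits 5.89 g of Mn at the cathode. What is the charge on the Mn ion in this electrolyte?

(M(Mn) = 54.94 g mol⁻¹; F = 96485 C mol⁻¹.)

Q = I·t = 2.300 A × 9000.0 s = 20700 C, so n(e⁻) = 20700/96485 = 0.2145 mol.
n(Mn) deposited = 5.89 / 54.94 = 0.1072 mol.
Electrons per atom = n(e⁻)/n(Mn) = 0.2145 / 0.1072 = 2.00 ≈ 2, so the ion is Mn²⁺.

+2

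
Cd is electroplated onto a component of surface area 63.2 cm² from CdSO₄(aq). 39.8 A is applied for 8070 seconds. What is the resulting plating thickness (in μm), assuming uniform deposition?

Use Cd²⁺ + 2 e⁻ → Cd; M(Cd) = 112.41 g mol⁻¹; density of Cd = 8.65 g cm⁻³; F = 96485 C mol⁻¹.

3420 μm

Q = I·t = 39.80 × 8070.0 = 321200 C; n(e⁻) = 3.329 mol.
n(Cd) = n(e⁻)/2 = 1.664 mol, so m = 1.664 × 112.41 = 187.1 g.
Volume = m/ρ = 187.1 / 8.65 = 21.63 cm³.
Thickness = V/A = 21.63 / 63.2 = 0.342 cm = 3420 μm.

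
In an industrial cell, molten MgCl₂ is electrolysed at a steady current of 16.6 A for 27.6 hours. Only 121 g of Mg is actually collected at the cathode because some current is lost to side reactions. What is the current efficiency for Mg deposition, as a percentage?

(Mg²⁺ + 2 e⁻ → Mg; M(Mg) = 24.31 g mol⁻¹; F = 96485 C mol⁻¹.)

58.2 %

Q = I·t = 16.60 × 99360 = 1649000 C; n(e⁻) = 1649000/96485 = 17.09 mol.
Theoretical n(Mg) = n(e⁻)/2 = 8.547 mol, i.e. m_theo = 8.547 × 24.31 = 207.8 g.
Efficiency = m_actual / m_theo = 121 / 207.8 = 58.2 %.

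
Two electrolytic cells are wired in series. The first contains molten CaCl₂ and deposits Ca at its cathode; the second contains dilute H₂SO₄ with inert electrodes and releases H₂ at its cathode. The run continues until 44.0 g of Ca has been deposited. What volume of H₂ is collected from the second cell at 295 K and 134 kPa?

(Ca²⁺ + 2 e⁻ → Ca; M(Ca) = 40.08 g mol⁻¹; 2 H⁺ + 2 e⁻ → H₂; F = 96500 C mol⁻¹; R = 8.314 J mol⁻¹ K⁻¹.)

20.1 L

n(Ca) = 44.0 / 40.08 = 1.098 mol, so n(e⁻) = 2 × 1.098 = 2.196 mol.
The cells are in series, so the same 2.196 mol of electrons passes through the second cell.
2 H⁺ + 2 e⁻ → H₂ — 2 mol e⁻ per mol H₂, so n(H₂) = 2.196/2 = 1.098 mol.
V = nRT/P = (1.098 × 8.314 × 295) / (134 × 10³) = 0.0201 m³ = 20.1 L.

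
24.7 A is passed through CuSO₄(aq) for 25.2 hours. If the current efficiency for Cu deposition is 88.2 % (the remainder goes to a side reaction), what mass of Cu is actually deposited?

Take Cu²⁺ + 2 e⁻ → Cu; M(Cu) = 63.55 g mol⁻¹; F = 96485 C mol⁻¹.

Q = I·t = 24.70 × 90720 = 2241000 C.
n(e⁻) = 2241000/96485 = 23.22 mol; theoretically n(Cu) = 23.22/2 = 11.61 mol, m_theo = 737.9 g.
At 88.2 % efficiency, m_actual = 0.882 × 737.9 = 651 g.

651 g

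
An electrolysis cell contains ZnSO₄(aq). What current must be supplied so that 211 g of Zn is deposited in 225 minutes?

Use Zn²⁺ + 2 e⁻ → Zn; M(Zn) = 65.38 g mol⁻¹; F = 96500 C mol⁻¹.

n(Zn) = 211 / 65.38 = 3.227 mol.
n(e⁻) = 2 × 3.227 = 6.455 mol.
Q = n(e⁻)·F = 6.455 × 96500 = 622900 C.
I = Q/t = 622900 / 13500 s = 46.1 A.

46.1 A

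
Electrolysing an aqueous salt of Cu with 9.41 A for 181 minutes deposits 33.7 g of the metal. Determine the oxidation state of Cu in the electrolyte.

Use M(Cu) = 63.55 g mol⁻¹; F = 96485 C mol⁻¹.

Q = I·t = 9.410 A × 10860 s = 102200 C, so n(e⁻) = 102200/96485 = 1.059 mol.
n(Cu) deposited = 33.7 / 63.55 = 0.5303 mol.
Electrons per atom = n(e⁻)/n(Cu) = 1.059 / 0.5303 = 2.00 ≈ 2, so the ion is Cu²⁺.

+2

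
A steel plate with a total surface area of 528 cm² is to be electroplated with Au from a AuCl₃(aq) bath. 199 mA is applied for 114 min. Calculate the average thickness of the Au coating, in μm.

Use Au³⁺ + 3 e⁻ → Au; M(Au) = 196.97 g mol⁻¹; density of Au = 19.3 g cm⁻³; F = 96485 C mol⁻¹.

0.909 μm

Q = I·t = 0.1990 × 6840.0 = 1361 C; n(e⁻) = 0.01411 mol.
n(Au) = n(e⁻)/3 = 0.004702 mol, so m = 0.004702 × 196.97 = 0.9262 g.
Volume = m/ρ = 0.9262 / 19.3 = 0.04799 cm³.
Thickness = V/A = 0.04799 / 528 = 9.09 × 10⁻⁵ cm = 0.909 μm.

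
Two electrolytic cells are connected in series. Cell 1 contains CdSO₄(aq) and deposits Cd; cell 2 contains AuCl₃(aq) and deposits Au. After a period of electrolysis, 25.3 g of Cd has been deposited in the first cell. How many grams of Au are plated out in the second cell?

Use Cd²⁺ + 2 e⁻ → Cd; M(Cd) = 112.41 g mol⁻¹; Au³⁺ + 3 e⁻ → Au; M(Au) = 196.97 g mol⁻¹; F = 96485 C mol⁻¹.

n(Cd) = 25.3 / 112.41 = 0.2251 mol.
Since Cd²⁺ + 2 e⁻ → Cd, n(e⁻) passed = 2 × 0.2251 = 0.4501 mol.
Cells in series carry the same charge, so the same 0.4501 mol of electrons passes through cell 2.
Au³⁺ + 3 e⁻ → Au, so n(Au) = 0.4501 / 3 = 0.1500 mol.
m(Au) = 0.1500 × 196.97 = 29.6 g.

29.6 g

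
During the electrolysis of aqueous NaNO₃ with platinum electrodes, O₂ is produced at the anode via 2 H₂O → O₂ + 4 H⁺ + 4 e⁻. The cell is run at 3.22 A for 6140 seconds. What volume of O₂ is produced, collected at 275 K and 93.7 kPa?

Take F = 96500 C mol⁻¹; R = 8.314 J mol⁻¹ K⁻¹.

Q = I·t = 3.220 A × 6140.0 s = 19770 C.
n(e⁻) = Q/F = 19770 / 96500 = 0.2049 mol.
4 electrons are transferred per O₂ molecule, so n(O₂) = 0.2049 / 4 = 0.05122 mol.
V = nRT/P = (0.05122 × 8.314 × 275) / (93.7 × 10³ Pa) = 0.00125 m³ = 1.25 L.

1.25 L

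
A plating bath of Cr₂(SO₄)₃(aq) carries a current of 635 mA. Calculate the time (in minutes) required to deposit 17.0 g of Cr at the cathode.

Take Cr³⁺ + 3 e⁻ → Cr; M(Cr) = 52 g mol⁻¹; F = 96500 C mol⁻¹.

2480 min

n(Cr) = m/M = 17.0 / 52 = 0.3269 mol.
Each Cr atom requires 3 electrons, so n(e⁻) = 3 × 0.3269 = 0.9808 mol.
Q = n(e⁻)·F = 0.9808 × 96500 = 94640 C.
t = Q/I = 94640 / 0.6350 A = 149000 s = 2480 min.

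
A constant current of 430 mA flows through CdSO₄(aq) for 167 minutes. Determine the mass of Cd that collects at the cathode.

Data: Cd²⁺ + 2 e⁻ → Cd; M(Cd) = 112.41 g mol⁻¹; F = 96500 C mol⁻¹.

2.51 g

Q = I·t = 0.4300 A × 10020 s = 4309 C.
n(e⁻) = Q/F = 4309 / 96500 = 0.04465 mol.
Cd²⁺ + 2 e⁻ → Cd, so n(Cd) = n(e⁻)/2 = 0.02232 mol.
m = n·M = 0.02232 × 112.41 = 2.51 g.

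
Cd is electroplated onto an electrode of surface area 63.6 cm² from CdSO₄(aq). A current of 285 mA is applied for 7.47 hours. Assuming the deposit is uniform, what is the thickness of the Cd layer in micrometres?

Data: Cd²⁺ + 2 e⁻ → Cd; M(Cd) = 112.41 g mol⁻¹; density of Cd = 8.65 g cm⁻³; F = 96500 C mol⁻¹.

81.1 μm

Q = I·t = 0.2850 × 26892 = 7664 C; n(e⁻) = 0.07942 mol.
n(Cd) = n(e⁻)/2 = 0.03971 mol, so m = 0.03971 × 112.41 = 4.464 g.
Volume = m/ρ = 4.464 / 8.65 = 0.5161 cm³.
Thickness = V/A = 0.5161 / 63.6 = 0.00811 cm = 81.1 μm.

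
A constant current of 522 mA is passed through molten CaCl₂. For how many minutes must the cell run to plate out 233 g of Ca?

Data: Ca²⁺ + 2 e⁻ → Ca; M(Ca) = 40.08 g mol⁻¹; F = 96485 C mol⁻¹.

n(Ca) = m/M = 233 / 40.08 = 5.813 mol.
Each Ca atom requires 2 electrons, so n(e⁻) = 2 × 5.813 = 11.63 mol.
Q = n(e⁻)·F = 11.63 × 96485 = 1122000 C.
t = Q/I = 1122000 / 0.5220 A = 2149000 s = 35800 min.

35800 min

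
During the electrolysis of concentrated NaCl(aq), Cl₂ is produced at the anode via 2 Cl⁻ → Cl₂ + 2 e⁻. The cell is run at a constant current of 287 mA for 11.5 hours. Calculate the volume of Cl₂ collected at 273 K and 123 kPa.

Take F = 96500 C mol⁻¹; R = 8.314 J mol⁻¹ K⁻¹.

Q = I·t = 0.2870 A × 41400 s = 11880 C.
n(e⁻) = Q/F = 11880 / 96500 = 0.1231 mol.
2 electrons are transferred per Cl₂ molecule, so n(Cl₂) = 0.1231 / 2 = 0.06156 mol.
V = nRT/P = (0.06156 × 8.314 × 273) / (123 × 10³ Pa) = 0.00114 m³ = 1.14 L.

1.14 L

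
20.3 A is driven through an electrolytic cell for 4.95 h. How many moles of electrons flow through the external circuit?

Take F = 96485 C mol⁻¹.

3.75 mol

Q = I·t = 20.30 A × 17820 s = 361700 C.
n(e⁻) = Q/F = 361700 / 96485 = 3.75 mol.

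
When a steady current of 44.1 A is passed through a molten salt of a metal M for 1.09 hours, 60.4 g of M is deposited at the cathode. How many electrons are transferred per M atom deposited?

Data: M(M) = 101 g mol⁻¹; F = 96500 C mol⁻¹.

3

Q = I·t = 44.10 A × 3924.0 s = 173000 C, so n(e⁻) = 173000/96500 = 1.793 mol.
n(M) deposited = 60.4 / 101 = 0.5980 mol.
Electrons per atom = n(e⁻)/n(M) = 1.793 / 0.5980 = 3.00 ≈ 3, so the ion is M³⁺.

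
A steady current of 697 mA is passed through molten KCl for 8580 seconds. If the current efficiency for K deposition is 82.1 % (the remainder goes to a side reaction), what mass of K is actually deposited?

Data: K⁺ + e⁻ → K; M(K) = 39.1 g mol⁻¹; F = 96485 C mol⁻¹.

Q = I·t = 0.6970 × 8580.0 = 5980 C.
n(e⁻) = 5980/96485 = 0.06198 mol; theoretically n(K) = 0.06198/1 = 0.06198 mol, m_theo = 2.423 g.
At 82.1 % efficiency, m_actual = 0.821 × 2.423 = 1.99 g.

1.99 g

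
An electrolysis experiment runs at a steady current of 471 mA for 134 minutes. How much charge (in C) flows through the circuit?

Q = I·t = 0.4710 A × 8040.0 s = 3790 C.

3790 C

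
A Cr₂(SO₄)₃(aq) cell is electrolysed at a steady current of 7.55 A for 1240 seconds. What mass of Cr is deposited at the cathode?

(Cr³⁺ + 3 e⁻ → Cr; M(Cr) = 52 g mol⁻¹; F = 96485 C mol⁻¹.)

Q = I·t = 7.550 A × 1240.0 s = 9362 C.
n(e⁻) = Q/F = 9362 / 96485 = 0.09703 mol.
Cr³⁺ + 3 e⁻ → Cr, so n(Cr) = n(e⁻)/3 = 0.03234 mol.
m = n·M = 0.03234 × 52 = 1.68 g.

1.68 g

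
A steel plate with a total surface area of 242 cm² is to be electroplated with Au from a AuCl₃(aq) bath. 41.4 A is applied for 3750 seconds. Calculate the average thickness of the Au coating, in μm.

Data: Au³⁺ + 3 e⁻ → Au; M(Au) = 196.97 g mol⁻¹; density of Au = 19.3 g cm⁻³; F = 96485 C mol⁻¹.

Q = I·t = 41.40 × 3750.0 = 155200 C; n(e⁻) = 1.609 mol.
n(Au) = n(e⁻)/3 = 0.5364 mol, so m = 0.5364 × 196.97 = 105.6 g.
Volume = m/ρ = 105.6 / 19.3 = 5.474 cm³.
Thickness = V/A = 5.474 / 242 = 0.0226 cm = 226 μm.

226 μm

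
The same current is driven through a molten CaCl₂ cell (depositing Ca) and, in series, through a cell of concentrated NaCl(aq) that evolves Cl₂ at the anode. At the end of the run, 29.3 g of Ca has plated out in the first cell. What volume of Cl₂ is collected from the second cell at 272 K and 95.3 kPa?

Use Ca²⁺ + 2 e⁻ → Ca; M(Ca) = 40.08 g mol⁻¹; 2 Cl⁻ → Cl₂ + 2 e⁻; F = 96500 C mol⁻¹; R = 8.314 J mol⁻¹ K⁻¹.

17.3 L

n(Ca) = 29.3 / 40.08 = 0.7310 mol, so n(e⁻) = 2 × 0.7310 = 1.462 mol.
The cells are in series, so the same 1.462 mol of electrons passes through the second cell.
2 Cl⁻ → Cl₂ + 2 e⁻ — 2 mol e⁻ per mol Cl₂, so n(Cl₂) = 1.462/2 = 0.7310 mol.
V = nRT/P = (0.7310 × 8.314 × 272) / (95.3 × 10³) = 0.0173 m³ = 17.3 L.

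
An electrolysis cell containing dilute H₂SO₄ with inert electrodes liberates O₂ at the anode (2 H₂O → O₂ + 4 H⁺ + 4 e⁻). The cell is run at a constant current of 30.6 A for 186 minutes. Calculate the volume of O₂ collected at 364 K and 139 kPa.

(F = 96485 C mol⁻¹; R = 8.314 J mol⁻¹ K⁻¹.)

Q = I·t = 30.60 A × 11160 s = 341500 C.
n(e⁻) = Q/F = 341500 / 96485 = 3.539 mol.
4 electrons are transferred per O₂ molecule, so n(O₂) = 3.539 / 4 = 0.8848 mol.
V = nRT/P = (0.8848 × 8.314 × 364) / (139 × 10³ Pa) = 0.0193 m³ = 19.3 L.

19.3 L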